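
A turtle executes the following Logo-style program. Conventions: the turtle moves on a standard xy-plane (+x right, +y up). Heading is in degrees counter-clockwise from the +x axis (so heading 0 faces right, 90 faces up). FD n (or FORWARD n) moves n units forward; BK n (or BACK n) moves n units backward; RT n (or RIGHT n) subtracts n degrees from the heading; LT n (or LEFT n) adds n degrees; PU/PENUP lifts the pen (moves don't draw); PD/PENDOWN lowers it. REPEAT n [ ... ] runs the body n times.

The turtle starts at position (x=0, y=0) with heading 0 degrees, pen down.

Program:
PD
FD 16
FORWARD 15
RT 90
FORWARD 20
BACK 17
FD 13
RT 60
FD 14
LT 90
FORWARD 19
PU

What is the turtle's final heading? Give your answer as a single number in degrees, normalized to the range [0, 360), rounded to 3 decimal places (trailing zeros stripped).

Executing turtle program step by step:
Start: pos=(0,0), heading=0, pen down
PD: pen down
FD 16: (0,0) -> (16,0) [heading=0, draw]
FD 15: (16,0) -> (31,0) [heading=0, draw]
RT 90: heading 0 -> 270
FD 20: (31,0) -> (31,-20) [heading=270, draw]
BK 17: (31,-20) -> (31,-3) [heading=270, draw]
FD 13: (31,-3) -> (31,-16) [heading=270, draw]
RT 60: heading 270 -> 210
FD 14: (31,-16) -> (18.876,-23) [heading=210, draw]
LT 90: heading 210 -> 300
FD 19: (18.876,-23) -> (28.376,-39.454) [heading=300, draw]
PU: pen up
Final: pos=(28.376,-39.454), heading=300, 7 segment(s) drawn

Answer: 300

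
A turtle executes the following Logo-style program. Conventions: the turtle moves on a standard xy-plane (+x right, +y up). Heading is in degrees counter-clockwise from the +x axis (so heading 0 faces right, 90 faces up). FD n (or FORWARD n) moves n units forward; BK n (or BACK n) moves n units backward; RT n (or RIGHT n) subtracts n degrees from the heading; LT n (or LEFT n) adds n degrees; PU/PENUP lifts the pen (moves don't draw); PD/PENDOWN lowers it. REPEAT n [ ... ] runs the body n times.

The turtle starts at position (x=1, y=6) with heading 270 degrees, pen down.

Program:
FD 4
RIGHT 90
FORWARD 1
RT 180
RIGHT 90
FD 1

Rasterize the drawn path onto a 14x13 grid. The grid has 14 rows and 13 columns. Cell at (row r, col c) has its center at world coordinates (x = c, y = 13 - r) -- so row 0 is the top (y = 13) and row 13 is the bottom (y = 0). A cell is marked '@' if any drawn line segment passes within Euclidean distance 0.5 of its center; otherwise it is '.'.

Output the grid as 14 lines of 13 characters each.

Answer: .............
.............
.............
.............
.............
.............
.............
.@...........
.@...........
.@...........
.@...........
@@...........
@............
.............

Derivation:
Segment 0: (1,6) -> (1,2)
Segment 1: (1,2) -> (-0,2)
Segment 2: (-0,2) -> (-0,1)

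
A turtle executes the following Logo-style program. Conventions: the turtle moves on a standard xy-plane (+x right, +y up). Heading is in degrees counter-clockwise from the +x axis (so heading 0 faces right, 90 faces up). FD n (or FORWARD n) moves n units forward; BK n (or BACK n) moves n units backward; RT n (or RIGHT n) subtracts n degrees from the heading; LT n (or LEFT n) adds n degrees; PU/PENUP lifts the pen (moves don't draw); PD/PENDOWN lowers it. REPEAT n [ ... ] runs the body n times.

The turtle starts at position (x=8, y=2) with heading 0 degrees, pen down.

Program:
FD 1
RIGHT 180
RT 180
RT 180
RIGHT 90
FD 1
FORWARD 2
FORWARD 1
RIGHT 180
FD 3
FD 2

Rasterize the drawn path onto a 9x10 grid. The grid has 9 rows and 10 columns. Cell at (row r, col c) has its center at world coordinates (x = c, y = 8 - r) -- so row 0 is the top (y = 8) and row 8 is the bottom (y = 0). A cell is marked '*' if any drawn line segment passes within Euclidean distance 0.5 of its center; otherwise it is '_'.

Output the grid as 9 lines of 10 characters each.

Segment 0: (8,2) -> (9,2)
Segment 1: (9,2) -> (9,3)
Segment 2: (9,3) -> (9,5)
Segment 3: (9,5) -> (9,6)
Segment 4: (9,6) -> (9,3)
Segment 5: (9,3) -> (9,1)

Answer: __________
__________
_________*
_________*
_________*
_________*
________**
_________*
__________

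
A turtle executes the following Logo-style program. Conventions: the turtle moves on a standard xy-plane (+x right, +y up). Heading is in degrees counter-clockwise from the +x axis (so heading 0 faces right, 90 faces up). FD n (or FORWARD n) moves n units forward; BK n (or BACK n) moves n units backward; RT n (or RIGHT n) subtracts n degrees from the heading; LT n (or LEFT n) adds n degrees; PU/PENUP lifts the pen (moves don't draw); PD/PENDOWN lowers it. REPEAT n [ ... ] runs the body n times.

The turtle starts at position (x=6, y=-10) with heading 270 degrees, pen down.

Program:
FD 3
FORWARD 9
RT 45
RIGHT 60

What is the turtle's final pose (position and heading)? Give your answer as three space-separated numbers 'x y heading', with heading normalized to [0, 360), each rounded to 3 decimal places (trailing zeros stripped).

Executing turtle program step by step:
Start: pos=(6,-10), heading=270, pen down
FD 3: (6,-10) -> (6,-13) [heading=270, draw]
FD 9: (6,-13) -> (6,-22) [heading=270, draw]
RT 45: heading 270 -> 225
RT 60: heading 225 -> 165
Final: pos=(6,-22), heading=165, 2 segment(s) drawn

Answer: 6 -22 165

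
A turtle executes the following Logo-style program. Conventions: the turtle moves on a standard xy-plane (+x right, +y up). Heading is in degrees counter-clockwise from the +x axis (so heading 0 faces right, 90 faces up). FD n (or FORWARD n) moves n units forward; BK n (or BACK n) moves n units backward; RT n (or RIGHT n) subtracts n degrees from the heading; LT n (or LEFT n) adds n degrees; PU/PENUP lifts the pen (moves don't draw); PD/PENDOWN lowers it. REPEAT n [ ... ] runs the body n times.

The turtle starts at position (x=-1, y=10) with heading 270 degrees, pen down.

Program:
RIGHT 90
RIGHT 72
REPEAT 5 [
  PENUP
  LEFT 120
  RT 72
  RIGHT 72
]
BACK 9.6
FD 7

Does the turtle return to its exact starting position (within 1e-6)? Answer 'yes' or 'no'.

Executing turtle program step by step:
Start: pos=(-1,10), heading=270, pen down
RT 90: heading 270 -> 180
RT 72: heading 180 -> 108
REPEAT 5 [
  -- iteration 1/5 --
  PU: pen up
  LT 120: heading 108 -> 228
  RT 72: heading 228 -> 156
  RT 72: heading 156 -> 84
  -- iteration 2/5 --
  PU: pen up
  LT 120: heading 84 -> 204
  RT 72: heading 204 -> 132
  RT 72: heading 132 -> 60
  -- iteration 3/5 --
  PU: pen up
  LT 120: heading 60 -> 180
  RT 72: heading 180 -> 108
  RT 72: heading 108 -> 36
  -- iteration 4/5 --
  PU: pen up
  LT 120: heading 36 -> 156
  RT 72: heading 156 -> 84
  RT 72: heading 84 -> 12
  -- iteration 5/5 --
  PU: pen up
  LT 120: heading 12 -> 132
  RT 72: heading 132 -> 60
  RT 72: heading 60 -> 348
]
BK 9.6: (-1,10) -> (-10.39,11.996) [heading=348, move]
FD 7: (-10.39,11.996) -> (-3.543,10.541) [heading=348, move]
Final: pos=(-3.543,10.541), heading=348, 0 segment(s) drawn

Start position: (-1, 10)
Final position: (-3.543, 10.541)
Distance = 2.6; >= 1e-6 -> NOT closed

Answer: no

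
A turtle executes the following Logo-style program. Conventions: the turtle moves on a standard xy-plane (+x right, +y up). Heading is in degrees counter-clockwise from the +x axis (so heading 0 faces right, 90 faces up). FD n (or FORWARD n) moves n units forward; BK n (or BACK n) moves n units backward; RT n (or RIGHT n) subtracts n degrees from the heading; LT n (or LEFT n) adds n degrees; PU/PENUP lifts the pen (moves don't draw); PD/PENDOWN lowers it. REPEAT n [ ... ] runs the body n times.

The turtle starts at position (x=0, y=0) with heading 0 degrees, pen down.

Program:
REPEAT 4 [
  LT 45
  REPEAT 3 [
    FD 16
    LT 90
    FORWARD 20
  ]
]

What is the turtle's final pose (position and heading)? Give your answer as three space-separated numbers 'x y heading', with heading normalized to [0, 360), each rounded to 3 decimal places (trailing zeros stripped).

Answer: -32.284 58.627 180

Derivation:
Executing turtle program step by step:
Start: pos=(0,0), heading=0, pen down
REPEAT 4 [
  -- iteration 1/4 --
  LT 45: heading 0 -> 45
  REPEAT 3 [
    -- iteration 1/3 --
    FD 16: (0,0) -> (11.314,11.314) [heading=45, draw]
    LT 90: heading 45 -> 135
    FD 20: (11.314,11.314) -> (-2.828,25.456) [heading=135, draw]
    -- iteration 2/3 --
    FD 16: (-2.828,25.456) -> (-14.142,36.77) [heading=135, draw]
    LT 90: heading 135 -> 225
    FD 20: (-14.142,36.77) -> (-28.284,22.627) [heading=225, draw]
    -- iteration 3/3 --
    FD 16: (-28.284,22.627) -> (-39.598,11.314) [heading=225, draw]
    LT 90: heading 225 -> 315
    FD 20: (-39.598,11.314) -> (-25.456,-2.828) [heading=315, draw]
  ]
  -- iteration 2/4 --
  LT 45: heading 315 -> 0
  REPEAT 3 [
    -- iteration 1/3 --
    FD 16: (-25.456,-2.828) -> (-9.456,-2.828) [heading=0, draw]
    LT 90: heading 0 -> 90
    FD 20: (-9.456,-2.828) -> (-9.456,17.172) [heading=90, draw]
    -- iteration 2/3 --
    FD 16: (-9.456,17.172) -> (-9.456,33.172) [heading=90, draw]
    LT 90: heading 90 -> 180
    FD 20: (-9.456,33.172) -> (-29.456,33.172) [heading=180, draw]
    -- iteration 3/3 --
    FD 16: (-29.456,33.172) -> (-45.456,33.172) [heading=180, draw]
    LT 90: heading 180 -> 270
    FD 20: (-45.456,33.172) -> (-45.456,13.172) [heading=270, draw]
  ]
  -- iteration 3/4 --
  LT 45: heading 270 -> 315
  REPEAT 3 [
    -- iteration 1/3 --
    FD 16: (-45.456,13.172) -> (-34.142,1.858) [heading=315, draw]
    LT 90: heading 315 -> 45
    FD 20: (-34.142,1.858) -> (-20,16) [heading=45, draw]
    -- iteration 2/3 --
    FD 16: (-20,16) -> (-8.686,27.314) [heading=45, draw]
    LT 90: heading 45 -> 135
    FD 20: (-8.686,27.314) -> (-22.828,41.456) [heading=135, draw]
    -- iteration 3/3 --
    FD 16: (-22.828,41.456) -> (-34.142,52.77) [heading=135, draw]
    LT 90: heading 135 -> 225
    FD 20: (-34.142,52.77) -> (-48.284,38.627) [heading=225, draw]
  ]
  -- iteration 4/4 --
  LT 45: heading 225 -> 270
  REPEAT 3 [
    -- iteration 1/3 --
    FD 16: (-48.284,38.627) -> (-48.284,22.627) [heading=270, draw]
    LT 90: heading 270 -> 0
    FD 20: (-48.284,22.627) -> (-28.284,22.627) [heading=0, draw]
    -- iteration 2/3 --
    FD 16: (-28.284,22.627) -> (-12.284,22.627) [heading=0, draw]
    LT 90: heading 0 -> 90
    FD 20: (-12.284,22.627) -> (-12.284,42.627) [heading=90, draw]
    -- iteration 3/3 --
    FD 16: (-12.284,42.627) -> (-12.284,58.627) [heading=90, draw]
    LT 90: heading 90 -> 180
    FD 20: (-12.284,58.627) -> (-32.284,58.627) [heading=180, draw]
  ]
]
Final: pos=(-32.284,58.627), heading=180, 24 segment(s) drawn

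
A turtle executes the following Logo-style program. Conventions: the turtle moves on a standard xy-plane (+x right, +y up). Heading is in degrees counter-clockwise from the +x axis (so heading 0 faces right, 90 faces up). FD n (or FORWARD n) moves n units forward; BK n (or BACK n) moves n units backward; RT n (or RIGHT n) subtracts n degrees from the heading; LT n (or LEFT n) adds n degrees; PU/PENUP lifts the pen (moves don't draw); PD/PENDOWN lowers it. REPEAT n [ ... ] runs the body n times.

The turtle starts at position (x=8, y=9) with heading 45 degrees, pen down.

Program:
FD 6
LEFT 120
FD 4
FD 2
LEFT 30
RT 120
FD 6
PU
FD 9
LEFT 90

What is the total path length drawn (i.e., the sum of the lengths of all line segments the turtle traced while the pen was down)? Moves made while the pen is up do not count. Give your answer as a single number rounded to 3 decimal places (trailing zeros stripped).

Executing turtle program step by step:
Start: pos=(8,9), heading=45, pen down
FD 6: (8,9) -> (12.243,13.243) [heading=45, draw]
LT 120: heading 45 -> 165
FD 4: (12.243,13.243) -> (8.379,14.278) [heading=165, draw]
FD 2: (8.379,14.278) -> (6.447,14.796) [heading=165, draw]
LT 30: heading 165 -> 195
RT 120: heading 195 -> 75
FD 6: (6.447,14.796) -> (8,20.591) [heading=75, draw]
PU: pen up
FD 9: (8,20.591) -> (10.329,29.284) [heading=75, move]
LT 90: heading 75 -> 165
Final: pos=(10.329,29.284), heading=165, 4 segment(s) drawn

Segment lengths:
  seg 1: (8,9) -> (12.243,13.243), length = 6
  seg 2: (12.243,13.243) -> (8.379,14.278), length = 4
  seg 3: (8.379,14.278) -> (6.447,14.796), length = 2
  seg 4: (6.447,14.796) -> (8,20.591), length = 6
Total = 18

Answer: 18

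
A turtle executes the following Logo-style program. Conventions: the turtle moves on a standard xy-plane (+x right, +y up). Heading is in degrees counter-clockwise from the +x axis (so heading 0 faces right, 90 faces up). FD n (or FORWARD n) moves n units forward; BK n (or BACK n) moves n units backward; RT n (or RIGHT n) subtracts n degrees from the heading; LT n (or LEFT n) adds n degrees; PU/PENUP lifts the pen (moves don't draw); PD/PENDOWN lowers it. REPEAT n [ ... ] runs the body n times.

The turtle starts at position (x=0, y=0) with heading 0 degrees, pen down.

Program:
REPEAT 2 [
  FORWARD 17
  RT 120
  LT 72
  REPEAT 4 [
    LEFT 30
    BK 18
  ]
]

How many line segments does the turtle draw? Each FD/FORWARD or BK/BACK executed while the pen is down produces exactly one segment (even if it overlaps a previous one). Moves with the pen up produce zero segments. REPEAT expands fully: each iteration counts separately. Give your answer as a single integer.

Executing turtle program step by step:
Start: pos=(0,0), heading=0, pen down
REPEAT 2 [
  -- iteration 1/2 --
  FD 17: (0,0) -> (17,0) [heading=0, draw]
  RT 120: heading 0 -> 240
  LT 72: heading 240 -> 312
  REPEAT 4 [
    -- iteration 1/4 --
    LT 30: heading 312 -> 342
    BK 18: (17,0) -> (-0.119,5.562) [heading=342, draw]
    -- iteration 2/4 --
    LT 30: heading 342 -> 12
    BK 18: (-0.119,5.562) -> (-17.726,1.82) [heading=12, draw]
    -- iteration 3/4 --
    LT 30: heading 12 -> 42
    BK 18: (-17.726,1.82) -> (-31.102,-10.224) [heading=42, draw]
    -- iteration 4/4 --
    LT 30: heading 42 -> 72
    BK 18: (-31.102,-10.224) -> (-36.665,-27.343) [heading=72, draw]
  ]
  -- iteration 2/2 --
  FD 17: (-36.665,-27.343) -> (-31.411,-11.176) [heading=72, draw]
  RT 120: heading 72 -> 312
  LT 72: heading 312 -> 24
  REPEAT 4 [
    -- iteration 1/4 --
    LT 30: heading 24 -> 54
    BK 18: (-31.411,-11.176) -> (-41.991,-25.738) [heading=54, draw]
    -- iteration 2/4 --
    LT 30: heading 54 -> 84
    BK 18: (-41.991,-25.738) -> (-43.873,-43.639) [heading=84, draw]
    -- iteration 3/4 --
    LT 30: heading 84 -> 114
    BK 18: (-43.873,-43.639) -> (-36.552,-60.083) [heading=114, draw]
    -- iteration 4/4 --
    LT 30: heading 114 -> 144
    BK 18: (-36.552,-60.083) -> (-21.989,-70.663) [heading=144, draw]
  ]
]
Final: pos=(-21.989,-70.663), heading=144, 10 segment(s) drawn
Segments drawn: 10

Answer: 10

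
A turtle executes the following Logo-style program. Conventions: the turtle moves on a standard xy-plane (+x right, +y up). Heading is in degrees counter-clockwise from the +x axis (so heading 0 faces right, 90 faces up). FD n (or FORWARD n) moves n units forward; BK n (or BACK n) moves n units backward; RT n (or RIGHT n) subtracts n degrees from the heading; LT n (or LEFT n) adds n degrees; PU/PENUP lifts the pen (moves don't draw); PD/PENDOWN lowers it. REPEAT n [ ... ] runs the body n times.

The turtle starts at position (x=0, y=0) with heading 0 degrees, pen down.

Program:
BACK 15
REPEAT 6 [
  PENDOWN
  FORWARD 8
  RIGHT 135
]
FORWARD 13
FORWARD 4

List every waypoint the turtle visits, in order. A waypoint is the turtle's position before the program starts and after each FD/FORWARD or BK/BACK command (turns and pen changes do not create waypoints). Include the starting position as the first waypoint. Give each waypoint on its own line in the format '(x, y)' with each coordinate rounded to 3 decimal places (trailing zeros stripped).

Executing turtle program step by step:
Start: pos=(0,0), heading=0, pen down
BK 15: (0,0) -> (-15,0) [heading=0, draw]
REPEAT 6 [
  -- iteration 1/6 --
  PD: pen down
  FD 8: (-15,0) -> (-7,0) [heading=0, draw]
  RT 135: heading 0 -> 225
  -- iteration 2/6 --
  PD: pen down
  FD 8: (-7,0) -> (-12.657,-5.657) [heading=225, draw]
  RT 135: heading 225 -> 90
  -- iteration 3/6 --
  PD: pen down
  FD 8: (-12.657,-5.657) -> (-12.657,2.343) [heading=90, draw]
  RT 135: heading 90 -> 315
  -- iteration 4/6 --
  PD: pen down
  FD 8: (-12.657,2.343) -> (-7,-3.314) [heading=315, draw]
  RT 135: heading 315 -> 180
  -- iteration 5/6 --
  PD: pen down
  FD 8: (-7,-3.314) -> (-15,-3.314) [heading=180, draw]
  RT 135: heading 180 -> 45
  -- iteration 6/6 --
  PD: pen down
  FD 8: (-15,-3.314) -> (-9.343,2.343) [heading=45, draw]
  RT 135: heading 45 -> 270
]
FD 13: (-9.343,2.343) -> (-9.343,-10.657) [heading=270, draw]
FD 4: (-9.343,-10.657) -> (-9.343,-14.657) [heading=270, draw]
Final: pos=(-9.343,-14.657), heading=270, 9 segment(s) drawn
Waypoints (10 total):
(0, 0)
(-15, 0)
(-7, 0)
(-12.657, -5.657)
(-12.657, 2.343)
(-7, -3.314)
(-15, -3.314)
(-9.343, 2.343)
(-9.343, -10.657)
(-9.343, -14.657)

Answer: (0, 0)
(-15, 0)
(-7, 0)
(-12.657, -5.657)
(-12.657, 2.343)
(-7, -3.314)
(-15, -3.314)
(-9.343, 2.343)
(-9.343, -10.657)
(-9.343, -14.657)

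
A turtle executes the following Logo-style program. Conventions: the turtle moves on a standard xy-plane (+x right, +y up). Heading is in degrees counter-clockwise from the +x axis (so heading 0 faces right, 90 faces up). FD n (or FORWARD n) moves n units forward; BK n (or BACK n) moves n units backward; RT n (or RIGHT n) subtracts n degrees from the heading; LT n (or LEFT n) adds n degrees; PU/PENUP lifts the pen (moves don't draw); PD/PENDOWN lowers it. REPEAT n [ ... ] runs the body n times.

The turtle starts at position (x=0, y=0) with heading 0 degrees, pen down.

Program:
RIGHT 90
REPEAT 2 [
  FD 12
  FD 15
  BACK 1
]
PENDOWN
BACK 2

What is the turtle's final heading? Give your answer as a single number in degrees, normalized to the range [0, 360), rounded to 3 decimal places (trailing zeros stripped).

Executing turtle program step by step:
Start: pos=(0,0), heading=0, pen down
RT 90: heading 0 -> 270
REPEAT 2 [
  -- iteration 1/2 --
  FD 12: (0,0) -> (0,-12) [heading=270, draw]
  FD 15: (0,-12) -> (0,-27) [heading=270, draw]
  BK 1: (0,-27) -> (0,-26) [heading=270, draw]
  -- iteration 2/2 --
  FD 12: (0,-26) -> (0,-38) [heading=270, draw]
  FD 15: (0,-38) -> (0,-53) [heading=270, draw]
  BK 1: (0,-53) -> (0,-52) [heading=270, draw]
]
PD: pen down
BK 2: (0,-52) -> (0,-50) [heading=270, draw]
Final: pos=(0,-50), heading=270, 7 segment(s) drawn

Answer: 270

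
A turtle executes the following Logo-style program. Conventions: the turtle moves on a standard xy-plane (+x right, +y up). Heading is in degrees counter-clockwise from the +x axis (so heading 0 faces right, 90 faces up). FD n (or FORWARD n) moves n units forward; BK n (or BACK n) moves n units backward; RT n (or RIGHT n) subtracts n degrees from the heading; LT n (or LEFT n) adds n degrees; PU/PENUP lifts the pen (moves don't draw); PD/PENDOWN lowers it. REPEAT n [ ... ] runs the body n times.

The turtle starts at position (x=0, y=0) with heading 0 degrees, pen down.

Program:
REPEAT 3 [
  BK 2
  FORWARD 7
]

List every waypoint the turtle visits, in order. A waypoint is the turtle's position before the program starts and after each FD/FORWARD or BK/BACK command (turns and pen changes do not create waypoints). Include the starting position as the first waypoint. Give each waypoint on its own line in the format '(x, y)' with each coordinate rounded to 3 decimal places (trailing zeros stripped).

Answer: (0, 0)
(-2, 0)
(5, 0)
(3, 0)
(10, 0)
(8, 0)
(15, 0)

Derivation:
Executing turtle program step by step:
Start: pos=(0,0), heading=0, pen down
REPEAT 3 [
  -- iteration 1/3 --
  BK 2: (0,0) -> (-2,0) [heading=0, draw]
  FD 7: (-2,0) -> (5,0) [heading=0, draw]
  -- iteration 2/3 --
  BK 2: (5,0) -> (3,0) [heading=0, draw]
  FD 7: (3,0) -> (10,0) [heading=0, draw]
  -- iteration 3/3 --
  BK 2: (10,0) -> (8,0) [heading=0, draw]
  FD 7: (8,0) -> (15,0) [heading=0, draw]
]
Final: pos=(15,0), heading=0, 6 segment(s) drawn
Waypoints (7 total):
(0, 0)
(-2, 0)
(5, 0)
(3, 0)
(10, 0)
(8, 0)
(15, 0)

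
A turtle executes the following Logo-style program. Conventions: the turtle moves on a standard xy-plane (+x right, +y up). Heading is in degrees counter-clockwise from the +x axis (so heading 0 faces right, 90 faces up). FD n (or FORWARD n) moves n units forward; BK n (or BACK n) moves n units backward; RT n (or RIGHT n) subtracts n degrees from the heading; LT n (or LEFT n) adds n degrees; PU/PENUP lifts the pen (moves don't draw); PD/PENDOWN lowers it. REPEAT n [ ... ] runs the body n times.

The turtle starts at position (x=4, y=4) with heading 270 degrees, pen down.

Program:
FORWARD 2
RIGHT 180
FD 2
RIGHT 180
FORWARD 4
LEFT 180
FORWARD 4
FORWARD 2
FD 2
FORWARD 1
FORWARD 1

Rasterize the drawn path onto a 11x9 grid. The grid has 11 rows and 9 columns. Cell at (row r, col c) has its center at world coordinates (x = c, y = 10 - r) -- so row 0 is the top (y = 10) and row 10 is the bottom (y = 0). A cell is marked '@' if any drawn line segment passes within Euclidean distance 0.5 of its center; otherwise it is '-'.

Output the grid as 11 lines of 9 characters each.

Segment 0: (4,4) -> (4,2)
Segment 1: (4,2) -> (4,4)
Segment 2: (4,4) -> (4,0)
Segment 3: (4,0) -> (4,4)
Segment 4: (4,4) -> (4,6)
Segment 5: (4,6) -> (4,8)
Segment 6: (4,8) -> (4,9)
Segment 7: (4,9) -> (4,10)

Answer: ----@----
----@----
----@----
----@----
----@----
----@----
----@----
----@----
----@----
----@----
----@----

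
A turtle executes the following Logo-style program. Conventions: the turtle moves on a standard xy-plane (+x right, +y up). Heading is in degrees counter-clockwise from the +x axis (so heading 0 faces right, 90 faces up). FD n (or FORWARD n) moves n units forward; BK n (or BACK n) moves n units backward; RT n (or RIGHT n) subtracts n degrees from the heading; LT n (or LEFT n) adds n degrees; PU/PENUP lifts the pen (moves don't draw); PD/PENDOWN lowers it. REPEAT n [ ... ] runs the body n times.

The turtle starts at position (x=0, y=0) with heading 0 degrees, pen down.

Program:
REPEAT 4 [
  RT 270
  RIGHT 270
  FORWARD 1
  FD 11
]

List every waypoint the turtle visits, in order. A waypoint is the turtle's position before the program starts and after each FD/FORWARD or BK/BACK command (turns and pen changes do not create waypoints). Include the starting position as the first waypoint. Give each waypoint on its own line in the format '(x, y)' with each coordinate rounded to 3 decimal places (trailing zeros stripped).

Answer: (0, 0)
(-1, 0)
(-12, 0)
(-11, 0)
(0, 0)
(-1, 0)
(-12, 0)
(-11, 0)
(0, 0)

Derivation:
Executing turtle program step by step:
Start: pos=(0,0), heading=0, pen down
REPEAT 4 [
  -- iteration 1/4 --
  RT 270: heading 0 -> 90
  RT 270: heading 90 -> 180
  FD 1: (0,0) -> (-1,0) [heading=180, draw]
  FD 11: (-1,0) -> (-12,0) [heading=180, draw]
  -- iteration 2/4 --
  RT 270: heading 180 -> 270
  RT 270: heading 270 -> 0
  FD 1: (-12,0) -> (-11,0) [heading=0, draw]
  FD 11: (-11,0) -> (0,0) [heading=0, draw]
  -- iteration 3/4 --
  RT 270: heading 0 -> 90
  RT 270: heading 90 -> 180
  FD 1: (0,0) -> (-1,0) [heading=180, draw]
  FD 11: (-1,0) -> (-12,0) [heading=180, draw]
  -- iteration 4/4 --
  RT 270: heading 180 -> 270
  RT 270: heading 270 -> 0
  FD 1: (-12,0) -> (-11,0) [heading=0, draw]
  FD 11: (-11,0) -> (0,0) [heading=0, draw]
]
Final: pos=(0,0), heading=0, 8 segment(s) drawn
Waypoints (9 total):
(0, 0)
(-1, 0)
(-12, 0)
(-11, 0)
(0, 0)
(-1, 0)
(-12, 0)
(-11, 0)
(0, 0)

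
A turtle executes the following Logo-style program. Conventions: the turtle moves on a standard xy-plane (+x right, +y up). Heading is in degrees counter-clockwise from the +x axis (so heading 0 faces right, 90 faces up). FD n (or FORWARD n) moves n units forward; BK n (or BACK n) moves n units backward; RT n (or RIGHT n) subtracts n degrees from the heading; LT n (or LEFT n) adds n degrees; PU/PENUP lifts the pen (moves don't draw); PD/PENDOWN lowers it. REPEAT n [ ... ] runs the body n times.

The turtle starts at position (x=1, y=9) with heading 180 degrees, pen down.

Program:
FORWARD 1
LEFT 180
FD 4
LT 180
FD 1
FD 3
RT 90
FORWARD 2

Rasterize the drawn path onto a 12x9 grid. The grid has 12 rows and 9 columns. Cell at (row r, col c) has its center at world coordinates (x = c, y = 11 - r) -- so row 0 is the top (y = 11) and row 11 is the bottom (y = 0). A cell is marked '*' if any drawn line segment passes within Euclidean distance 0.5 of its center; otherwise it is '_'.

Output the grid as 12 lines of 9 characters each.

Segment 0: (1,9) -> (0,9)
Segment 1: (0,9) -> (4,9)
Segment 2: (4,9) -> (3,9)
Segment 3: (3,9) -> (0,9)
Segment 4: (0,9) -> (0,11)

Answer: *________
*________
*****____
_________
_________
_________
_________
_________
_________
_________
_________
_________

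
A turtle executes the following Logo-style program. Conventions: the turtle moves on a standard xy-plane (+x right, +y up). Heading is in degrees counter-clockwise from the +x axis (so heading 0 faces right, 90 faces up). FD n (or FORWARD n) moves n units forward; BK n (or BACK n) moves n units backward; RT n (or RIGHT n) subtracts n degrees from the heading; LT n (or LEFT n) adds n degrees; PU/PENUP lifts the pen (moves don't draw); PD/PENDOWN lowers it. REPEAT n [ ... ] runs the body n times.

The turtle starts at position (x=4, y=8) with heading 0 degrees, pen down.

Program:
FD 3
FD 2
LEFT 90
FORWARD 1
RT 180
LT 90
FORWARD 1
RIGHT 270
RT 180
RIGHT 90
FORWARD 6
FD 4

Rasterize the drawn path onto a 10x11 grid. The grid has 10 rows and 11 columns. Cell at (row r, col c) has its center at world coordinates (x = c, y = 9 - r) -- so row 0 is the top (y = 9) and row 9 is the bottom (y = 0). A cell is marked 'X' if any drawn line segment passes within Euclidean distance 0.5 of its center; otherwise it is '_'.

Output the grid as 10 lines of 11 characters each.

Segment 0: (4,8) -> (7,8)
Segment 1: (7,8) -> (9,8)
Segment 2: (9,8) -> (9,9)
Segment 3: (9,9) -> (10,9)
Segment 4: (10,9) -> (4,9)
Segment 5: (4,9) -> (0,9)

Answer: XXXXXXXXXXX
____XXXXXX_
___________
___________
___________
___________
___________
___________
___________
___________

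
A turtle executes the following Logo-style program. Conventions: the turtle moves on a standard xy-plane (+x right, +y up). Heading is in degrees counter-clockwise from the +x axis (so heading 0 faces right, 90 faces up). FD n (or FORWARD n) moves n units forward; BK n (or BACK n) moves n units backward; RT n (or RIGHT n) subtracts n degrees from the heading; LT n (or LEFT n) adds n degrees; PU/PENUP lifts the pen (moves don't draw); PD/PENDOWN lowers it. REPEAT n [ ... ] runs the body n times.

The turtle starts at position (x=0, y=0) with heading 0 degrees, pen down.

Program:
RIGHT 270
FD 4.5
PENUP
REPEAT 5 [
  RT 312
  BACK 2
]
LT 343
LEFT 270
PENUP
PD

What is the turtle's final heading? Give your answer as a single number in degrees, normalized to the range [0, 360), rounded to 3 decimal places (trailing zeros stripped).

Executing turtle program step by step:
Start: pos=(0,0), heading=0, pen down
RT 270: heading 0 -> 90
FD 4.5: (0,0) -> (0,4.5) [heading=90, draw]
PU: pen up
REPEAT 5 [
  -- iteration 1/5 --
  RT 312: heading 90 -> 138
  BK 2: (0,4.5) -> (1.486,3.162) [heading=138, move]
  -- iteration 2/5 --
  RT 312: heading 138 -> 186
  BK 2: (1.486,3.162) -> (3.475,3.371) [heading=186, move]
  -- iteration 3/5 --
  RT 312: heading 186 -> 234
  BK 2: (3.475,3.371) -> (4.651,4.989) [heading=234, move]
  -- iteration 4/5 --
  RT 312: heading 234 -> 282
  BK 2: (4.651,4.989) -> (4.235,6.945) [heading=282, move]
  -- iteration 5/5 --
  RT 312: heading 282 -> 330
  BK 2: (4.235,6.945) -> (2.503,7.945) [heading=330, move]
]
LT 343: heading 330 -> 313
LT 270: heading 313 -> 223
PU: pen up
PD: pen down
Final: pos=(2.503,7.945), heading=223, 1 segment(s) drawn

Answer: 223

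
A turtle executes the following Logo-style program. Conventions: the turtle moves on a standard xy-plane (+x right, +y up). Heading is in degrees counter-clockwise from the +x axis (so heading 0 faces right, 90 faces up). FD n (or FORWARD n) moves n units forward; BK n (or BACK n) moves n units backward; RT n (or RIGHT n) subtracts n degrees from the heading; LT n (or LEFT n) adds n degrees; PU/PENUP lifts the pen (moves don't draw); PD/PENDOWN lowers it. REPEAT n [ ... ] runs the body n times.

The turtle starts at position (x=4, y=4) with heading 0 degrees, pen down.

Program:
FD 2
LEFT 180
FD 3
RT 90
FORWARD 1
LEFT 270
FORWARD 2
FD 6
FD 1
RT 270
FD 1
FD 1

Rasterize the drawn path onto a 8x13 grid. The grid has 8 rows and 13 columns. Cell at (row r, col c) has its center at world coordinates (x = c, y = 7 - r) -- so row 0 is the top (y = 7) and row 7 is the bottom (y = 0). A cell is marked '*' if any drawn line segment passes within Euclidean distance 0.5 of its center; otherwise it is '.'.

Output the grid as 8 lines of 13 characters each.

Segment 0: (4,4) -> (6,4)
Segment 1: (6,4) -> (3,4)
Segment 2: (3,4) -> (3,5)
Segment 3: (3,5) -> (5,5)
Segment 4: (5,5) -> (11,5)
Segment 5: (11,5) -> (12,5)
Segment 6: (12,5) -> (12,6)
Segment 7: (12,6) -> (12,7)

Answer: ............*
............*
...**********
...****......
.............
.............
.............
.............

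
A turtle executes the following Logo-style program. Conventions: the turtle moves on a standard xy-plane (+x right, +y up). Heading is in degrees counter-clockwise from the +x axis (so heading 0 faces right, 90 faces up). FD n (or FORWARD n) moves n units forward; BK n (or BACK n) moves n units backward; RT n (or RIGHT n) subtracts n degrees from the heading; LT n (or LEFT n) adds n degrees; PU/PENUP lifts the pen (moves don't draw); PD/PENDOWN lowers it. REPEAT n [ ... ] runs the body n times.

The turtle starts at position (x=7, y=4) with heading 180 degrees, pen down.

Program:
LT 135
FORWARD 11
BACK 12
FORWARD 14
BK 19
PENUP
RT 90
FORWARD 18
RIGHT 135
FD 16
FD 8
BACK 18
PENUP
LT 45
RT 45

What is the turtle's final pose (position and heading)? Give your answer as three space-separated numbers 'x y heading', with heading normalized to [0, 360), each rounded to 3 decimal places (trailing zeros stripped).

Answer: -9.971 1.515 90

Derivation:
Executing turtle program step by step:
Start: pos=(7,4), heading=180, pen down
LT 135: heading 180 -> 315
FD 11: (7,4) -> (14.778,-3.778) [heading=315, draw]
BK 12: (14.778,-3.778) -> (6.293,4.707) [heading=315, draw]
FD 14: (6.293,4.707) -> (16.192,-5.192) [heading=315, draw]
BK 19: (16.192,-5.192) -> (2.757,8.243) [heading=315, draw]
PU: pen up
RT 90: heading 315 -> 225
FD 18: (2.757,8.243) -> (-9.971,-4.485) [heading=225, move]
RT 135: heading 225 -> 90
FD 16: (-9.971,-4.485) -> (-9.971,11.515) [heading=90, move]
FD 8: (-9.971,11.515) -> (-9.971,19.515) [heading=90, move]
BK 18: (-9.971,19.515) -> (-9.971,1.515) [heading=90, move]
PU: pen up
LT 45: heading 90 -> 135
RT 45: heading 135 -> 90
Final: pos=(-9.971,1.515), heading=90, 4 segment(s) drawn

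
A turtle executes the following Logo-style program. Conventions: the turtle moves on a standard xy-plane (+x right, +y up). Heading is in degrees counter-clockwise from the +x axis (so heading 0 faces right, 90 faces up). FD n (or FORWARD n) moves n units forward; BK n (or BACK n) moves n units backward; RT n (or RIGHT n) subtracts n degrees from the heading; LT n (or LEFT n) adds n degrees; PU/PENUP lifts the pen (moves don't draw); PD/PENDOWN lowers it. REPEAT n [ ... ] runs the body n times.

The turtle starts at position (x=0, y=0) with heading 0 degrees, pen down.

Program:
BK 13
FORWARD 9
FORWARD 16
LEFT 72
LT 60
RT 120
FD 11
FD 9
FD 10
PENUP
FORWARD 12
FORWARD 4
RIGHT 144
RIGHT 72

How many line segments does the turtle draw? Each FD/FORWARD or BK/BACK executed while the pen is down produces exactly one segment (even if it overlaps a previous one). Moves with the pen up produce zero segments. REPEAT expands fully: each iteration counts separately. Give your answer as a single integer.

Executing turtle program step by step:
Start: pos=(0,0), heading=0, pen down
BK 13: (0,0) -> (-13,0) [heading=0, draw]
FD 9: (-13,0) -> (-4,0) [heading=0, draw]
FD 16: (-4,0) -> (12,0) [heading=0, draw]
LT 72: heading 0 -> 72
LT 60: heading 72 -> 132
RT 120: heading 132 -> 12
FD 11: (12,0) -> (22.76,2.287) [heading=12, draw]
FD 9: (22.76,2.287) -> (31.563,4.158) [heading=12, draw]
FD 10: (31.563,4.158) -> (41.344,6.237) [heading=12, draw]
PU: pen up
FD 12: (41.344,6.237) -> (53.082,8.732) [heading=12, move]
FD 4: (53.082,8.732) -> (56.995,9.564) [heading=12, move]
RT 144: heading 12 -> 228
RT 72: heading 228 -> 156
Final: pos=(56.995,9.564), heading=156, 6 segment(s) drawn
Segments drawn: 6

Answer: 6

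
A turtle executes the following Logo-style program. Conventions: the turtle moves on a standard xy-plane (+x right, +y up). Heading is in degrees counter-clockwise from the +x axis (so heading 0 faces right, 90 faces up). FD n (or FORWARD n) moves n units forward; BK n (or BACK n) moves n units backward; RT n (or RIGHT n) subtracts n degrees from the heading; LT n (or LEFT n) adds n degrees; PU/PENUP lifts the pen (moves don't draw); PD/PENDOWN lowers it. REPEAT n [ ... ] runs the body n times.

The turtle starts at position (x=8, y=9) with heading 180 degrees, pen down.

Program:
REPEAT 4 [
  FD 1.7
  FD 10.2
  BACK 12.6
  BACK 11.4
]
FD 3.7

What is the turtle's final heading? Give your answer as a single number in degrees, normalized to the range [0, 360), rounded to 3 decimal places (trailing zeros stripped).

Answer: 180

Derivation:
Executing turtle program step by step:
Start: pos=(8,9), heading=180, pen down
REPEAT 4 [
  -- iteration 1/4 --
  FD 1.7: (8,9) -> (6.3,9) [heading=180, draw]
  FD 10.2: (6.3,9) -> (-3.9,9) [heading=180, draw]
  BK 12.6: (-3.9,9) -> (8.7,9) [heading=180, draw]
  BK 11.4: (8.7,9) -> (20.1,9) [heading=180, draw]
  -- iteration 2/4 --
  FD 1.7: (20.1,9) -> (18.4,9) [heading=180, draw]
  FD 10.2: (18.4,9) -> (8.2,9) [heading=180, draw]
  BK 12.6: (8.2,9) -> (20.8,9) [heading=180, draw]
  BK 11.4: (20.8,9) -> (32.2,9) [heading=180, draw]
  -- iteration 3/4 --
  FD 1.7: (32.2,9) -> (30.5,9) [heading=180, draw]
  FD 10.2: (30.5,9) -> (20.3,9) [heading=180, draw]
  BK 12.6: (20.3,9) -> (32.9,9) [heading=180, draw]
  BK 11.4: (32.9,9) -> (44.3,9) [heading=180, draw]
  -- iteration 4/4 --
  FD 1.7: (44.3,9) -> (42.6,9) [heading=180, draw]
  FD 10.2: (42.6,9) -> (32.4,9) [heading=180, draw]
  BK 12.6: (32.4,9) -> (45,9) [heading=180, draw]
  BK 11.4: (45,9) -> (56.4,9) [heading=180, draw]
]
FD 3.7: (56.4,9) -> (52.7,9) [heading=180, draw]
Final: pos=(52.7,9), heading=180, 17 segment(s) drawn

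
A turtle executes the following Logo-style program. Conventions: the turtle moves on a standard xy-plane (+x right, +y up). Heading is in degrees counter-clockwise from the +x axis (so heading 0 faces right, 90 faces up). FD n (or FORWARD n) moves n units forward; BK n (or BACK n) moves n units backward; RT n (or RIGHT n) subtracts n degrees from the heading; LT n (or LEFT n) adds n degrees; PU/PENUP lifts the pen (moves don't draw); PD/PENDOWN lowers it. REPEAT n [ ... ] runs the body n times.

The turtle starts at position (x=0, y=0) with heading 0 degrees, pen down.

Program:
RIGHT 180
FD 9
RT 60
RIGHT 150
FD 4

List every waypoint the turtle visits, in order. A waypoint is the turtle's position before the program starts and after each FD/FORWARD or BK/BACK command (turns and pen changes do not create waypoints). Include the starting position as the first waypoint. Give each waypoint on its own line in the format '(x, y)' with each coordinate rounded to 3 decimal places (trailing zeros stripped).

Executing turtle program step by step:
Start: pos=(0,0), heading=0, pen down
RT 180: heading 0 -> 180
FD 9: (0,0) -> (-9,0) [heading=180, draw]
RT 60: heading 180 -> 120
RT 150: heading 120 -> 330
FD 4: (-9,0) -> (-5.536,-2) [heading=330, draw]
Final: pos=(-5.536,-2), heading=330, 2 segment(s) drawn
Waypoints (3 total):
(0, 0)
(-9, 0)
(-5.536, -2)

Answer: (0, 0)
(-9, 0)
(-5.536, -2)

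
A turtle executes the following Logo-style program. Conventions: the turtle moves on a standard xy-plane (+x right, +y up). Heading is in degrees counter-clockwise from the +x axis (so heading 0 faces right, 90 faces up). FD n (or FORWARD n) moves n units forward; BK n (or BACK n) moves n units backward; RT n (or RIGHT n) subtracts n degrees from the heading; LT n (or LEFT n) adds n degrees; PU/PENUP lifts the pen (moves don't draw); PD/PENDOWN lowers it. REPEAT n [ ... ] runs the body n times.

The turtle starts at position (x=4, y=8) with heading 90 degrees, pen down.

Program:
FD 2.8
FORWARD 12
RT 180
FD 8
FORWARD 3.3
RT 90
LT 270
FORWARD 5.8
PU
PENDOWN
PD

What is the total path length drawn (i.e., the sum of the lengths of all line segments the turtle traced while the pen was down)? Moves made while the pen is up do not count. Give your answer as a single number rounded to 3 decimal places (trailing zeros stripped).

Executing turtle program step by step:
Start: pos=(4,8), heading=90, pen down
FD 2.8: (4,8) -> (4,10.8) [heading=90, draw]
FD 12: (4,10.8) -> (4,22.8) [heading=90, draw]
RT 180: heading 90 -> 270
FD 8: (4,22.8) -> (4,14.8) [heading=270, draw]
FD 3.3: (4,14.8) -> (4,11.5) [heading=270, draw]
RT 90: heading 270 -> 180
LT 270: heading 180 -> 90
FD 5.8: (4,11.5) -> (4,17.3) [heading=90, draw]
PU: pen up
PD: pen down
PD: pen down
Final: pos=(4,17.3), heading=90, 5 segment(s) drawn

Segment lengths:
  seg 1: (4,8) -> (4,10.8), length = 2.8
  seg 2: (4,10.8) -> (4,22.8), length = 12
  seg 3: (4,22.8) -> (4,14.8), length = 8
  seg 4: (4,14.8) -> (4,11.5), length = 3.3
  seg 5: (4,11.5) -> (4,17.3), length = 5.8
Total = 31.9

Answer: 31.9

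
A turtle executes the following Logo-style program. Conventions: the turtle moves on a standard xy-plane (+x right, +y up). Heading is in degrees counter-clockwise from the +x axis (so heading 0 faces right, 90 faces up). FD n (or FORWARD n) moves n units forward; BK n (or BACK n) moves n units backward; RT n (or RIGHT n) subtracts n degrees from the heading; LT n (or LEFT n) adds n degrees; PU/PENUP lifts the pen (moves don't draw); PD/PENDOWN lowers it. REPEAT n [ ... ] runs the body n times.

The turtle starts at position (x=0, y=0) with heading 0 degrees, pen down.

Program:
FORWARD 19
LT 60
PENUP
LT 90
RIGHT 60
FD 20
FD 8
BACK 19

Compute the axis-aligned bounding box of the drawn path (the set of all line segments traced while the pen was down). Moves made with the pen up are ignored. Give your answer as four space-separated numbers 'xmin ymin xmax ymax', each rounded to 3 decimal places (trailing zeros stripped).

Executing turtle program step by step:
Start: pos=(0,0), heading=0, pen down
FD 19: (0,0) -> (19,0) [heading=0, draw]
LT 60: heading 0 -> 60
PU: pen up
LT 90: heading 60 -> 150
RT 60: heading 150 -> 90
FD 20: (19,0) -> (19,20) [heading=90, move]
FD 8: (19,20) -> (19,28) [heading=90, move]
BK 19: (19,28) -> (19,9) [heading=90, move]
Final: pos=(19,9), heading=90, 1 segment(s) drawn

Segment endpoints: x in {0, 19}, y in {0}
xmin=0, ymin=0, xmax=19, ymax=0

Answer: 0 0 19 0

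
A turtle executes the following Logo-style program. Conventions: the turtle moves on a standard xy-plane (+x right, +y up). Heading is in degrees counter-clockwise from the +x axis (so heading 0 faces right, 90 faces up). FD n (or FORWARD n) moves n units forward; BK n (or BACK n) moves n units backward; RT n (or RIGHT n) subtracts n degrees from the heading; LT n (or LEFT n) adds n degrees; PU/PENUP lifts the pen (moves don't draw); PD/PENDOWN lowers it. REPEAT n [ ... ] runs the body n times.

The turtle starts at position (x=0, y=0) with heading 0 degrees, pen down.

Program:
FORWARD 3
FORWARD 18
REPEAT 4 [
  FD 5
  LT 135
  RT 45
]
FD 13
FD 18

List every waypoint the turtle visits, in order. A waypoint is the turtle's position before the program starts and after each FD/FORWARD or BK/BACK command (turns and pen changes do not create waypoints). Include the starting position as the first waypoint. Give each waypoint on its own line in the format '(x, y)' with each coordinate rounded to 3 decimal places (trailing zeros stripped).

Answer: (0, 0)
(3, 0)
(21, 0)
(26, 0)
(26, 5)
(21, 5)
(21, 0)
(34, 0)
(52, 0)

Derivation:
Executing turtle program step by step:
Start: pos=(0,0), heading=0, pen down
FD 3: (0,0) -> (3,0) [heading=0, draw]
FD 18: (3,0) -> (21,0) [heading=0, draw]
REPEAT 4 [
  -- iteration 1/4 --
  FD 5: (21,0) -> (26,0) [heading=0, draw]
  LT 135: heading 0 -> 135
  RT 45: heading 135 -> 90
  -- iteration 2/4 --
  FD 5: (26,0) -> (26,5) [heading=90, draw]
  LT 135: heading 90 -> 225
  RT 45: heading 225 -> 180
  -- iteration 3/4 --
  FD 5: (26,5) -> (21,5) [heading=180, draw]
  LT 135: heading 180 -> 315
  RT 45: heading 315 -> 270
  -- iteration 4/4 --
  FD 5: (21,5) -> (21,0) [heading=270, draw]
  LT 135: heading 270 -> 45
  RT 45: heading 45 -> 0
]
FD 13: (21,0) -> (34,0) [heading=0, draw]
FD 18: (34,0) -> (52,0) [heading=0, draw]
Final: pos=(52,0), heading=0, 8 segment(s) drawn
Waypoints (9 total):
(0, 0)
(3, 0)
(21, 0)
(26, 0)
(26, 5)
(21, 5)
(21, 0)
(34, 0)
(52, 0)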